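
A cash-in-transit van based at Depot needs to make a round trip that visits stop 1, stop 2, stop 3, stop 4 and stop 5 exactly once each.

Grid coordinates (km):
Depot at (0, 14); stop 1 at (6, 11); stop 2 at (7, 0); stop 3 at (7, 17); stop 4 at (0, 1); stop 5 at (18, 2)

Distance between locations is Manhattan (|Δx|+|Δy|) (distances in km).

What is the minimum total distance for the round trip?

72 km — the shortest possible round trip.

There are 60 distinct closed tours to check (reversals are equivalent).
Depot - stop 1 - stop 2 - stop 3 - stop 4 - stop 5 - Depot: 9+12+17+23+19+30 = 110
Depot - stop 1 - stop 2 - stop 3 - stop 5 - stop 4 - Depot: 9+12+17+26+19+13 = 96
Depot - stop 1 - stop 2 - stop 4 - stop 3 - stop 5 - Depot: 9+12+8+23+26+30 = 108
Depot - stop 1 - stop 2 - stop 4 - stop 5 - stop 3 - Depot: 9+12+8+19+26+10 = 84
Depot - stop 1 - stop 2 - stop 5 - stop 3 - stop 4 - Depot: 9+12+13+26+23+13 = 96
Depot - stop 1 - stop 2 - stop 5 - stop 4 - stop 3 - Depot: 9+12+13+19+23+10 = 86
Depot - stop 1 - stop 3 - stop 2 - stop 4 - stop 5 - Depot: 9+7+17+8+19+30 = 90
Depot - stop 1 - stop 3 - stop 2 - stop 5 - stop 4 - Depot: 9+7+17+13+19+13 = 78
Depot - stop 1 - stop 3 - stop 4 - stop 2 - stop 5 - Depot: 9+7+23+8+13+30 = 90
Depot - stop 1 - stop 3 - stop 4 - stop 5 - stop 2 - Depot: 9+7+23+19+13+21 = 92
Depot - stop 1 - stop 3 - stop 5 - stop 2 - stop 4 - Depot: 9+7+26+13+8+13 = 76
Depot - stop 1 - stop 3 - stop 5 - stop 4 - stop 2 - Depot: 9+7+26+19+8+21 = 90
Depot - stop 1 - stop 4 - stop 2 - stop 3 - stop 5 - Depot: 9+16+8+17+26+30 = 106
Depot - stop 1 - stop 4 - stop 2 - stop 5 - stop 3 - Depot: 9+16+8+13+26+10 = 82
… (46 more)
Depot - stop 3 - stop 1 - stop 5 - stop 2 - stop 4 - Depot: 10+7+21+13+8+13 = 72  ← best
The minimum is 72.
One optimal route: Depot → stop 3 → stop 1 → stop 5 → stop 2 → stop 4 → Depot (or its reverse).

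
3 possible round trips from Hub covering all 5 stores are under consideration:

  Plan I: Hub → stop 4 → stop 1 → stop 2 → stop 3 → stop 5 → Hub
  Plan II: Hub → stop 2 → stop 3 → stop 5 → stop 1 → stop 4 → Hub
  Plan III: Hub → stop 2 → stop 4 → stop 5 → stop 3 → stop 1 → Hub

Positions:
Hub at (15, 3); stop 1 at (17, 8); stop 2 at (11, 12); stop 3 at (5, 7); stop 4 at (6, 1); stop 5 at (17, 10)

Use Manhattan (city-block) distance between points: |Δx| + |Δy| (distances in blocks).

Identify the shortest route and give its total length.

70 blocks — Plan II is the shortest.

Plan I: 11 + 18 + 10 + 11 + 15 + 9 = 74
Plan II: 13 + 11 + 15 + 2 + 18 + 11 = 70
Plan III: 13 + 16 + 20 + 15 + 13 + 7 = 84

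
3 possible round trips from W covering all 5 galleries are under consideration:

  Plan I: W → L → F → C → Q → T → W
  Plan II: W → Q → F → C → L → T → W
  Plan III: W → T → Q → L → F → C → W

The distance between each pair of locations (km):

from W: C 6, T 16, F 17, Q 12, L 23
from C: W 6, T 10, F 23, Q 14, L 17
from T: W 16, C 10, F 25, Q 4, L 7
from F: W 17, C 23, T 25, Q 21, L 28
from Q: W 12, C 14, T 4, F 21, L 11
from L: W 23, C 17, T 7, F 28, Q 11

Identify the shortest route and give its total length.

88 km — Plan III is the shortest.

Plan I: 23 + 28 + 23 + 14 + 4 + 16 = 108
Plan II: 12 + 21 + 23 + 17 + 7 + 16 = 96
Plan III: 16 + 4 + 11 + 28 + 23 + 6 = 88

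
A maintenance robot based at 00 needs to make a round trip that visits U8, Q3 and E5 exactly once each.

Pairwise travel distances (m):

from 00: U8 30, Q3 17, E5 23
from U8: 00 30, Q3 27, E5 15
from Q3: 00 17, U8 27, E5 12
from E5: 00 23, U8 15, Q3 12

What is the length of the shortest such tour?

With 3 stops there are 3!/2 = 3 distinct round trips (a route and its reverse cost the same).
00 → U8 → Q3 → E5 → 00: 30+27+12+23 = 92
00 → U8 → E5 → Q3 → 00: 30+15+12+17 = 74
00 → Q3 → U8 → E5 → 00: 17+27+15+23 = 82
The minimum is 74.
One optimal route: 00 → U8 → E5 → Q3 → 00 (or its reverse).

Shortest round trip = 74 m.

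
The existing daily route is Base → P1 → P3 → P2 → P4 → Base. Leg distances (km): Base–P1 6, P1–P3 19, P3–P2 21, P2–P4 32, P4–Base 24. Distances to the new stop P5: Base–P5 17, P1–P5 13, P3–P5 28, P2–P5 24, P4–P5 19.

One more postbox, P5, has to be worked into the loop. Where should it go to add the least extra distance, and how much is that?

Insertion cost between consecutive stops i–j is d(i,P5) + d(P5,j) − d(i,j):
  between Base and P1: 17 + 13 − 6 = 24
  between P1 and P3: 13 + 28 − 19 = 22
  between P3 and P2: 28 + 24 − 21 = 31
  between P2 and P4: 24 + 19 − 32 = 11
  between P4 and Base: 19 + 17 − 24 = 12
Cheapest insertion is between P2 and P4, adding 11.
New total = 102 + 11 = 113.

+11 km — insert P5 between P2 and P4.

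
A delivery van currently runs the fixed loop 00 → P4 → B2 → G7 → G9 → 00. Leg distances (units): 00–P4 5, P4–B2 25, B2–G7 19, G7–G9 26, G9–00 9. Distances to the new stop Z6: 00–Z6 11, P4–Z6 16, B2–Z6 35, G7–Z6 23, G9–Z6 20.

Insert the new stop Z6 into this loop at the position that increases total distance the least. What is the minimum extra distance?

Insertion cost between consecutive stops i–j is d(i,Z6) + d(Z6,j) − d(i,j):
  between 00 and P4: 11 + 16 − 5 = 22
  between P4 and B2: 16 + 35 − 25 = 26
  between B2 and G7: 35 + 23 − 19 = 39
  between G7 and G9: 23 + 20 − 26 = 17
  between G9 and 00: 20 + 11 − 9 = 22
Cheapest insertion is between G7 and G9, adding 17.
New total = 84 + 17 = 101.

Adding 17 by placing Z6 on the G7–G9 leg.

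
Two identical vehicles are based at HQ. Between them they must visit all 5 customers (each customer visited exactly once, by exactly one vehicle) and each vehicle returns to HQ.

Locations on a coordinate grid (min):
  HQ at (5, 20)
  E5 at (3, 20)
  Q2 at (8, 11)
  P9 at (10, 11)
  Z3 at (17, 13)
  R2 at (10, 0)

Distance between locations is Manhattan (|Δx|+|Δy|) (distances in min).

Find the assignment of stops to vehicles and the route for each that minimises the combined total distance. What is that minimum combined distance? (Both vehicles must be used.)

There are 2^4 − 1 = 15 ways to divide the 5 stops into two non-empty groups. For each, the best each vehicle can do is its own shortest tour through its group:
  {E5} + {Q2, P9, Z3, R2}: 4 + 64 = 68
  {Q2} + {E5, P9, Z3, R2}: 24 + 68 = 92
  {E5, Q2} + {P9, Z3, R2}: 28 + 64 = 92
  {P9} + {E5, Q2, Z3, R2}: 28 + 68 = 96
  {E5, P9} + {Q2, Z3, R2}: 32 + 64 = 96
  {Q2, P9} + {E5, Z3, R2}: 28 + 68 = 96
  … (15 splits in total)
Best: vehicle 1 HQ → E5 → HQ = 4; vehicle 2 HQ → Q2 → P9 → R2 → Z3 → HQ = 64; combined 68.

Minimum combined distance: 68 min.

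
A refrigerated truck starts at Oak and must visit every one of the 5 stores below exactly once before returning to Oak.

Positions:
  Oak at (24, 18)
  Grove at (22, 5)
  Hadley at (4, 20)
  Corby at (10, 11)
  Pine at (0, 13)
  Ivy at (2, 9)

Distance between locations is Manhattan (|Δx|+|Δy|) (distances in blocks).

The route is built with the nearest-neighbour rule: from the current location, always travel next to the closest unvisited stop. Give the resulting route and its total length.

From Oak: distances to unvisited — Grove=15, Corby=21, Hadley=22, Pine=29, Ivy=31. Nearest is Grove (15).
From Grove: distances to unvisited — Corby=18, Ivy=24, Pine=30, Hadley=33. Nearest is Corby (18).
From Corby: distances to unvisited — Ivy=10, Pine=12, Hadley=15. Nearest is Ivy (10).
From Ivy: distances to unvisited — Pine=6, Hadley=13. Nearest is Pine (6).
From Pine: distances to unvisited — Hadley=11. Nearest is Hadley (11).
Return Hadley→Oak: 22.
Total = 15 + 18 + 10 + 6 + 11 + 22 = 82.

Nearest-neighbour total = 82 blocks; route Oak → Grove → Corby → Ivy → Pine → Hadley → Oak.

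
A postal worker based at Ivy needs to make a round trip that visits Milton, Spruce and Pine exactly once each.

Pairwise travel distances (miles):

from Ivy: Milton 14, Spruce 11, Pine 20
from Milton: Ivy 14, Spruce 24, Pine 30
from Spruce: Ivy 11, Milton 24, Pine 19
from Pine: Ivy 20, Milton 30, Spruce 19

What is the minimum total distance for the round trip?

With 3 stops there are 3!/2 = 3 distinct round trips (a route and its reverse cost the same).
Ivy - Milton - Spruce - Pine - Ivy: 14+24+19+20 = 77
Ivy - Milton - Pine - Spruce - Ivy: 14+30+19+11 = 74
Ivy - Spruce - Milton - Pine - Ivy: 11+24+30+20 = 85
The minimum is 74.
One optimal route: Ivy → Milton → Pine → Spruce → Ivy (or its reverse).

Shortest round trip = 74 miles.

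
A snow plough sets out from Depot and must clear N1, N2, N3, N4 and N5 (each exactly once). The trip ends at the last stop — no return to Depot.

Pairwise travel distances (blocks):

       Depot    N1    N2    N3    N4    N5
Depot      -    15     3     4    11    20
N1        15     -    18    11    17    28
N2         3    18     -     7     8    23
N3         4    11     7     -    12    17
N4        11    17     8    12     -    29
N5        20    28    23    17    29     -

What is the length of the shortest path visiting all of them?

Shortest open route: 56 blocks.

There are 5! = 120 possible orderings.
Depot - N1 - N2 - N3 - N4 - N5: 15+18+7+12+29 = 81
Depot - N1 - N2 - N3 - N5 - N4: 15+18+7+17+29 = 86
Depot - N1 - N2 - N4 - N3 - N5: 15+18+8+12+17 = 70
Depot - N1 - N2 - N4 - N5 - N3: 15+18+8+29+17 = 87
Depot - N1 - N2 - N5 - N3 - N4: 15+18+23+17+12 = 85
Depot - N1 - N2 - N5 - N4 - N3: 15+18+23+29+12 = 97
Depot - N1 - N3 - N2 - N4 - N5: 15+11+7+8+29 = 70
Depot - N1 - N3 - N2 - N5 - N4: 15+11+7+23+29 = 85
Depot - N1 - N3 - N4 - N2 - N5: 15+11+12+8+23 = 69
Depot - N1 - N3 - N4 - N5 - N2: 15+11+12+29+23 = 90
Depot - N1 - N3 - N5 - N2 - N4: 15+11+17+23+8 = 74
Depot - N1 - N3 - N5 - N4 - N2: 15+11+17+29+8 = 80
Depot - N1 - N4 - N2 - N3 - N5: 15+17+8+7+17 = 64
Depot - N1 - N4 - N2 - N5 - N3: 15+17+8+23+17 = 80
… (106 more)
Depot - N2 - N4 - N1 - N3 - N5: 3+8+17+11+17 = 56  ← best
The minimum is 56.
One shortest path: Depot → N2 → N4 → N1 → N3 → N5.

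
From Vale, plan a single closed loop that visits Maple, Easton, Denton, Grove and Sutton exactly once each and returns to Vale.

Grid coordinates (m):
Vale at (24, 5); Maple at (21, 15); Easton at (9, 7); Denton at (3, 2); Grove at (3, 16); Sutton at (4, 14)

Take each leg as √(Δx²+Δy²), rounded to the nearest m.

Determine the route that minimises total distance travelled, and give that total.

There are 60 distinct closed tours to check (reversals are equivalent).
Vale → Maple → Easton → Denton → Grove → Sutton → Vale: 10+14+8+14+2+22 = 70
Vale → Maple → Easton → Denton → Sutton → Grove → Vale: 10+14+8+12+2+24 = 70
Vale → Maple → Easton → Grove → Denton → Sutton → Vale: 10+14+11+14+12+22 = 83
Vale → Maple → Easton → Grove → Sutton → Denton → Vale: 10+14+11+2+12+21 = 70
Vale → Maple → Easton → Sutton → Denton → Grove → Vale: 10+14+9+12+14+24 = 83
Vale → Maple → Easton → Sutton → Grove → Denton → Vale: 10+14+9+2+14+21 = 70
Vale → Maple → Denton → Easton → Grove → Sutton → Vale: 10+22+8+11+2+22 = 75
Vale → Maple → Denton → Easton → Sutton → Grove → Vale: 10+22+8+9+2+24 = 75
Vale → Maple → Denton → Grove → Easton → Sutton → Vale: 10+22+14+11+9+22 = 88
Vale → Maple → Denton → Grove → Sutton → Easton → Vale: 10+22+14+2+9+15 = 72
Vale → Maple → Denton → Sutton → Easton → Grove → Vale: 10+22+12+9+11+24 = 88
Vale → Maple → Denton → Sutton → Grove → Easton → Vale: 10+22+12+2+11+15 = 72
Vale → Maple → Grove → Easton → Denton → Sutton → Vale: 10+18+11+8+12+22 = 81
Vale → Maple → Grove → Easton → Sutton → Denton → Vale: 10+18+11+9+12+21 = 81
… (46 more)
Vale → Maple → Grove → Sutton → Denton → Easton → Vale: 10+18+2+12+8+15 = 65  ← best
The minimum is 65.
One optimal route: Vale → Maple → Grove → Sutton → Denton → Easton → Vale (or its reverse).

Shortest round trip = 65 m.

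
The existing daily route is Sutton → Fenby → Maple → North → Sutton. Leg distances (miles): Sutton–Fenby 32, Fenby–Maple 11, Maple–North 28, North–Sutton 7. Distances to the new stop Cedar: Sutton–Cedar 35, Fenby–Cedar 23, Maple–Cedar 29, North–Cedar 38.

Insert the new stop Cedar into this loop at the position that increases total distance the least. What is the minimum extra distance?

Minimum extra distance: 26 miles, inserting Cedar between Sutton and Fenby.

Insertion cost between consecutive stops i–j is d(i,Cedar) + d(Cedar,j) − d(i,j):
  between Sutton and Fenby: 35 + 23 − 32 = 26
  between Fenby and Maple: 23 + 29 − 11 = 41
  between Maple and North: 29 + 38 − 28 = 39
  between North and Sutton: 38 + 35 − 7 = 66
Cheapest insertion is between Sutton and Fenby, adding 26.
New total = 78 + 26 = 104.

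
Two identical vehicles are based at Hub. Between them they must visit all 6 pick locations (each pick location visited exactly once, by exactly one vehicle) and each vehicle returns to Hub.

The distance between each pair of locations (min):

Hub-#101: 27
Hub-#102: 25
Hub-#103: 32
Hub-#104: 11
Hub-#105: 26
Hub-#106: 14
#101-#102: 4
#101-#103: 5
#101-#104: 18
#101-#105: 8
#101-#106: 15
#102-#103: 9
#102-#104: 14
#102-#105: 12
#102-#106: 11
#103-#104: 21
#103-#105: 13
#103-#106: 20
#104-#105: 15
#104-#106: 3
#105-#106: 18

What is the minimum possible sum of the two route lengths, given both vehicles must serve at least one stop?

Minimum combined distance: 95 min.

Check every non-empty split of the stops between the two vehicles; for each half take its own optimal tour:
  {#101} + {#102, #103, #104, #105, #106}: 54 + 73 = 127
  {#102} + {#101, #103, #104, #105, #106}: 50 + 73 = 123
  {#101, #102} + {#103, #104, #105, #106}: 56 + 73 = 129
  {#103} + {#101, #102, #104, #105, #106}: 64 + 63 = 127
  {#101, #103} + {#102, #104, #105, #106}: 64 + 63 = 127
  {#102, #103} + {#101, #104, #105, #106}: 66 + 63 = 129
  … (31 splits in total)
  {#104} + {#101, #102, #103, #105, #106}: 22 + 73 = 95  ← best
Best: vehicle 1 Hub → #104 → Hub = 22; vehicle 2 Hub → #105 → #101 → #103 → #102 → #106 → Hub = 73; combined 95.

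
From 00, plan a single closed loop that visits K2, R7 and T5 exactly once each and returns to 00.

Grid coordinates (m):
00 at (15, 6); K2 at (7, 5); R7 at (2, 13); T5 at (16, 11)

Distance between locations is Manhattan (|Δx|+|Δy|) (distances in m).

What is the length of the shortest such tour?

44 m — the shortest possible round trip.

00 → K2 → R7 → T5 → 00: 9+13+16+6 = 44
00 → K2 → T5 → R7 → 00: 9+15+16+20 = 60
00 → R7 → K2 → T5 → 00: 20+13+15+6 = 54
The minimum is 44.
One optimal route: 00 → K2 → R7 → T5 → 00 (or its reverse).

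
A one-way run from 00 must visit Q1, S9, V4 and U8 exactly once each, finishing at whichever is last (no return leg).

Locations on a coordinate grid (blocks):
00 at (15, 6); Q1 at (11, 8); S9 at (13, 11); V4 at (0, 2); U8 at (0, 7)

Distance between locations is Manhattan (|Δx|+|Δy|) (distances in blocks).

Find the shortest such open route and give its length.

Shortest open route: 29 blocks.

There are 4! = 24 possible orderings.
00 - Q1 - S9 - V4 - U8: 6+5+22+5 = 38
00 - Q1 - S9 - U8 - V4: 6+5+17+5 = 33
00 - Q1 - V4 - S9 - U8: 6+17+22+17 = 62
00 - Q1 - V4 - U8 - S9: 6+17+5+17 = 45
00 - Q1 - U8 - S9 - V4: 6+12+17+22 = 57
00 - Q1 - U8 - V4 - S9: 6+12+5+22 = 45
00 - S9 - Q1 - V4 - U8: 7+5+17+5 = 34
00 - S9 - Q1 - U8 - V4: 7+5+12+5 = 29
00 - S9 - V4 - Q1 - U8: 7+22+17+12 = 58
00 - S9 - V4 - U8 - Q1: 7+22+5+12 = 46
00 - S9 - U8 - Q1 - V4: 7+17+12+17 = 53
00 - S9 - U8 - V4 - Q1: 7+17+5+17 = 46
00 - V4 - Q1 - S9 - U8: 19+17+5+17 = 58
00 - V4 - Q1 - U8 - S9: 19+17+12+17 = 65
… (10 more)
The minimum is 29.
One shortest path: 00 → S9 → Q1 → U8 → V4.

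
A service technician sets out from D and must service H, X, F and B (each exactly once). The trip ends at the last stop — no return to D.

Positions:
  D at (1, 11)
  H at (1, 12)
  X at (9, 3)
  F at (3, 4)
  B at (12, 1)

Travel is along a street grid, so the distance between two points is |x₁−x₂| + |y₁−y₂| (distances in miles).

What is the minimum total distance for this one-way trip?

Shortest open route: 23 miles.

There are 4! = 24 possible orderings.
D - H - X - F - B: 1+17+7+12 = 37
D - H - X - B - F: 1+17+5+12 = 35
D - H - F - X - B: 1+10+7+5 = 23
D - H - F - B - X: 1+10+12+5 = 28
D - H - B - X - F: 1+22+5+7 = 35
D - H - B - F - X: 1+22+12+7 = 42
D - X - H - F - B: 16+17+10+12 = 55
D - X - H - B - F: 16+17+22+12 = 67
D - X - F - H - B: 16+7+10+22 = 55
D - X - F - B - H: 16+7+12+22 = 57
D - X - B - H - F: 16+5+22+10 = 53
D - X - B - F - H: 16+5+12+10 = 43
D - F - H - X - B: 9+10+17+5 = 41
D - F - H - B - X: 9+10+22+5 = 46
… (10 more)
The minimum is 23.
One shortest path: D → H → F → X → B.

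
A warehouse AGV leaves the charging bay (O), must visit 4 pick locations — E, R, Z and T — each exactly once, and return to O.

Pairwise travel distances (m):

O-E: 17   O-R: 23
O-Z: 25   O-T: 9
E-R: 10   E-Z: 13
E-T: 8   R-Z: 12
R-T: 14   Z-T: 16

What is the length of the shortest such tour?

Minimum total distance: 64 m.

With 4 stops there are 4!/2 = 12 distinct round trips (a route and its reverse cost the same).
O → E → R → Z → T → O: 17+10+12+16+9 = 64
O → E → R → T → Z → O: 17+10+14+16+25 = 82
O → E → Z → R → T → O: 17+13+12+14+9 = 65
O → E → Z → T → R → O: 17+13+16+14+23 = 83
O → E → T → R → Z → O: 17+8+14+12+25 = 76
O → E → T → Z → R → O: 17+8+16+12+23 = 76
O → R → E → Z → T → O: 23+10+13+16+9 = 71
O → R → E → T → Z → O: 23+10+8+16+25 = 82
O → R → Z → E → T → O: 23+12+13+8+9 = 65
O → R → T → E → Z → O: 23+14+8+13+25 = 83
O → Z → E → R → T → O: 25+13+10+14+9 = 71
O → Z → R → E → T → O: 25+12+10+8+9 = 64
The minimum is 64.
One optimal route: O → E → R → Z → T → O (or its reverse).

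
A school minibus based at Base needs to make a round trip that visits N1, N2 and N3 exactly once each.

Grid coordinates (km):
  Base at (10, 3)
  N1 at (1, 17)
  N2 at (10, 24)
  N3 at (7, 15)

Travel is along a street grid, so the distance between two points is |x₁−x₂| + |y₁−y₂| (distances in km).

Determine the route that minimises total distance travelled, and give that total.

60 km — the shortest possible round trip.

Base - N1 - N2 - N3 - Base: 23+16+12+15 = 66
Base - N1 - N3 - N2 - Base: 23+8+12+21 = 64
Base - N2 - N1 - N3 - Base: 21+16+8+15 = 60
The minimum is 60.
One optimal route: Base → N2 → N1 → N3 → Base (or its reverse).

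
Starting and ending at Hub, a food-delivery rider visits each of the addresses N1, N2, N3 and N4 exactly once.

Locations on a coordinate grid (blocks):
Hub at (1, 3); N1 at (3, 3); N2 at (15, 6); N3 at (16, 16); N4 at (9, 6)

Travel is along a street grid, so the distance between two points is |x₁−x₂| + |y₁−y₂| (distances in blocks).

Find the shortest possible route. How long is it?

With 4 stops there are 4!/2 = 12 distinct round trips (a route and its reverse cost the same).
Hub→N1→N2→N3→N4→Hub: 2+15+11+17+11 = 56
Hub→N1→N2→N4→N3→Hub: 2+15+6+17+28 = 68
Hub→N1→N3→N2→N4→Hub: 2+26+11+6+11 = 56
Hub→N1→N3→N4→N2→Hub: 2+26+17+6+17 = 68
Hub→N1→N4→N2→N3→Hub: 2+9+6+11+28 = 56
Hub→N1→N4→N3→N2→Hub: 2+9+17+11+17 = 56
Hub→N2→N1→N3→N4→Hub: 17+15+26+17+11 = 86
Hub→N2→N1→N4→N3→Hub: 17+15+9+17+28 = 86
Hub→N2→N3→N1→N4→Hub: 17+11+26+9+11 = 74
Hub→N2→N4→N1→N3→Hub: 17+6+9+26+28 = 86
Hub→N3→N1→N2→N4→Hub: 28+26+15+6+11 = 86
Hub→N3→N2→N1→N4→Hub: 28+11+15+9+11 = 74
The minimum is 56.
One optimal route: Hub → N1 → N2 → N3 → N4 → Hub (or its reverse).

56 blocks — the shortest possible round trip.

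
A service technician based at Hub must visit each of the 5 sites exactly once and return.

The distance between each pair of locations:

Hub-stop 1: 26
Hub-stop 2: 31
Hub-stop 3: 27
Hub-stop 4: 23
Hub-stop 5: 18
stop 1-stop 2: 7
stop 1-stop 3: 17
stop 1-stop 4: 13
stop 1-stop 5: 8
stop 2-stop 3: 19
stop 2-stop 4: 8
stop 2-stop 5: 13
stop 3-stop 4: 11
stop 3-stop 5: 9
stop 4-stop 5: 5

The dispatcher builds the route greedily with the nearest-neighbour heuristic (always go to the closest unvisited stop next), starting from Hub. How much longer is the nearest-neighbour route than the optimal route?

Hub: stop 5=18, stop 4=23, stop 1=26, stop 3=27, stop 2=31 ⇒ stop 5
stop 5: stop 4=5, stop 1=8, stop 3=9, stop 2=13 ⇒ stop 4
stop 4: stop 2=8, stop 3=11, stop 1=13 ⇒ stop 2
stop 2: stop 1=7, stop 3=19 ⇒ stop 1
stop 1: stop 3=17 ⇒ stop 3
NN route Hub → stop 5 → stop 4 → stop 2 → stop 1 → stop 3 → Hub costs 82.
Optimal: Hub → stop 1 → stop 2 → stop 4 → stop 3 → stop 5 → Hub costs 79 (by enumerating all 60 distinct tours).
Excess = 82 − 79 = 3.

The nearest-neighbour route is 3 longer than optimal.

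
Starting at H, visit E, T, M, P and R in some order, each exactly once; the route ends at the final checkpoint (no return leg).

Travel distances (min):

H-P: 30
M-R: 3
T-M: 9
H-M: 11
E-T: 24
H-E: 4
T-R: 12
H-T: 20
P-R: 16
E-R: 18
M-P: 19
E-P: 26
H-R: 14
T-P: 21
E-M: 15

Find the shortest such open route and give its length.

Shortest open route: 55 min.

There are 5! = 120 possible orderings.
H→E→T→M→P→R: 4+24+9+19+16 = 72
H→E→T→M→R→P: 4+24+9+3+16 = 56
H→E→T→P→M→R: 4+24+21+19+3 = 71
H→E→T→P→R→M: 4+24+21+16+3 = 68
H→E→T→R→M→P: 4+24+12+3+19 = 62
H→E→T→R→P→M: 4+24+12+16+19 = 75
H→E→M→T→P→R: 4+15+9+21+16 = 65
H→E→M→T→R→P: 4+15+9+12+16 = 56
H→E→M→P→T→R: 4+15+19+21+12 = 71
H→E→M→P→R→T: 4+15+19+16+12 = 66
H→E→M→R→T→P: 4+15+3+12+21 = 55
H→E→M→R→P→T: 4+15+3+16+21 = 59
H→E→P→T→M→R: 4+26+21+9+3 = 63
H→E→P→T→R→M: 4+26+21+12+3 = 66
… (106 more)
The minimum is 55.
One shortest path: H → E → M → R → T → P.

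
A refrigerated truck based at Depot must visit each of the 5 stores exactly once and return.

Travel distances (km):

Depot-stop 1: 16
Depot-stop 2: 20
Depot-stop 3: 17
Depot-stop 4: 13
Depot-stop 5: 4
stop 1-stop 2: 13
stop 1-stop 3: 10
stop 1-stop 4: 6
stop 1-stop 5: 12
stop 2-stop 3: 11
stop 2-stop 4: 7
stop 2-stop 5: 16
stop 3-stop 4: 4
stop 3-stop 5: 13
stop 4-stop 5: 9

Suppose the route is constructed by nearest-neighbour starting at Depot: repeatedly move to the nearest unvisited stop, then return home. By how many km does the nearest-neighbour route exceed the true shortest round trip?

Depot: stop 5=4, stop 4=13, stop 1=16, stop 3=17, stop 2=20 ⇒ stop 5
stop 5: stop 4=9, stop 1=12, stop 3=13, stop 2=16 ⇒ stop 4
stop 4: stop 3=4, stop 1=6, stop 2=7 ⇒ stop 3
stop 3: stop 1=10, stop 2=11 ⇒ stop 1
stop 1: stop 2=13 ⇒ stop 2
NN route Depot → stop 5 → stop 4 → stop 3 → stop 1 → stop 2 → Depot costs 60.
Optimal: Depot → stop 1 → stop 2 → stop 3 → stop 4 → stop 5 → Depot costs 57 (by enumerating all 60 distinct tours).
Excess = 60 − 57 = 3.

Excess over optimum: 3 km.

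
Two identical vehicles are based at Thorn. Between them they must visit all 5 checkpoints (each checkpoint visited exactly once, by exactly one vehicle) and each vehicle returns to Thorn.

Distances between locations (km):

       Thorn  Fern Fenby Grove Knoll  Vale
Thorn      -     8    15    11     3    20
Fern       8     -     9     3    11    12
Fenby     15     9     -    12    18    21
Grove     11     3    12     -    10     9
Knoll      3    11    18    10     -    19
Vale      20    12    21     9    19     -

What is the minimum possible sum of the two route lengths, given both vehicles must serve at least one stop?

62 km — the smallest possible combined total.

Check every non-empty split of the stops between the two vehicles; for each half take its own optimal tour:
  {Fern} + {Fenby, Grove, Knoll, Vale}: 16 + 58 = 74
  {Fenby} + {Fern, Grove, Knoll, Vale}: 30 + 42 = 72
  {Fern, Fenby} + {Grove, Knoll, Vale}: 32 + 42 = 74
  {Grove} + {Fern, Fenby, Knoll, Vale}: 22 + 58 = 80
  {Fern, Grove} + {Fenby, Knoll, Vale}: 22 + 58 = 80
  {Fenby, Grove} + {Fern, Knoll, Vale}: 38 + 42 = 80
  … (15 splits in total)
  {Knoll} + {Fern, Fenby, Grove, Vale}: 6 + 56 = 62  ← best
Best: vehicle 1 Thorn → Knoll → Thorn = 6; vehicle 2 Thorn → Fern → Grove → Vale → Fenby → Thorn = 56; combined 62.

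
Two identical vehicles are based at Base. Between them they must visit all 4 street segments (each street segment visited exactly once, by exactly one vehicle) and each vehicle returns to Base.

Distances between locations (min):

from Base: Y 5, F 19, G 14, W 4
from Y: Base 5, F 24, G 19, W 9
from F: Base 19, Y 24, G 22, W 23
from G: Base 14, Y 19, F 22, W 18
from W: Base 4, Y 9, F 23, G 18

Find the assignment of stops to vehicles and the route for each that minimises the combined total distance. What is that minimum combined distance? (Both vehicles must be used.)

Check every non-empty split of the stops between the two vehicles; for each half take its own optimal tour:
  {Y} + {F, G, W}: 10 + 63 = 73
  {F} + {Y, G, W}: 38 + 46 = 84
  {Y, F} + {G, W}: 48 + 36 = 84
  {G} + {Y, F, W}: 28 + 56 = 84
  {Y, G} + {F, W}: 38 + 46 = 84
  {F, G} + {Y, W}: 55 + 18 = 73
  … (7 splits in total)
Best: vehicle 1 Base → Y → Base = 10; vehicle 2 Base → F → G → W → Base = 63; combined 73.

Minimum combined distance: 73 min.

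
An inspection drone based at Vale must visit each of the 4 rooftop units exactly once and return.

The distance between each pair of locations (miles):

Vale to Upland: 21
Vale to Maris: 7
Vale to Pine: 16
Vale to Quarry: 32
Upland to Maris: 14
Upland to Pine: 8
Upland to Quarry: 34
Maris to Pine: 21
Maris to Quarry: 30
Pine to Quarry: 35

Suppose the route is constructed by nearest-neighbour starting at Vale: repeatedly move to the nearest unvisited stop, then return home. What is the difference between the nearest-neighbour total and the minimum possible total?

Vale: Maris=7, Pine=16, Upland=21, Quarry=32 ⇒ Maris
Maris: Upland=14, Pine=21, Quarry=30 ⇒ Upland
Upland: Pine=8, Quarry=34 ⇒ Pine
Pine: Quarry=35 ⇒ Quarry
NN route Vale → Maris → Upland → Pine → Quarry → Vale costs 96.
Optimal: Vale → Maris → Quarry → Upland → Pine → Vale costs 95 (by enumerating all 12 distinct tours).
Excess = 96 − 95 = 1.

The nearest-neighbour route is 1 miles longer than optimal.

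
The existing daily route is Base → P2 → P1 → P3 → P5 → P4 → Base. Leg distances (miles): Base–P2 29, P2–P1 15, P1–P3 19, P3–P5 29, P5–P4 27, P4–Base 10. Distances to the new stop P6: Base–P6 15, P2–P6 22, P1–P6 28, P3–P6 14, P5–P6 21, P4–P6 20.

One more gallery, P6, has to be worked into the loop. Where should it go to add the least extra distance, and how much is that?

Minimum extra distance: 6 miles, inserting P6 between P3 and P5.

Insertion cost between consecutive stops i–j is d(i,P6) + d(P6,j) − d(i,j):
  between Base and P2: 15 + 22 − 29 = 8
  between P2 and P1: 22 + 28 − 15 = 35
  between P1 and P3: 28 + 14 − 19 = 23
  between P3 and P5: 14 + 21 − 29 = 6
  between P5 and P4: 21 + 20 − 27 = 14
  between P4 and Base: 20 + 15 − 10 = 25
Cheapest insertion is between P3 and P5, adding 6.
New total = 129 + 6 = 135.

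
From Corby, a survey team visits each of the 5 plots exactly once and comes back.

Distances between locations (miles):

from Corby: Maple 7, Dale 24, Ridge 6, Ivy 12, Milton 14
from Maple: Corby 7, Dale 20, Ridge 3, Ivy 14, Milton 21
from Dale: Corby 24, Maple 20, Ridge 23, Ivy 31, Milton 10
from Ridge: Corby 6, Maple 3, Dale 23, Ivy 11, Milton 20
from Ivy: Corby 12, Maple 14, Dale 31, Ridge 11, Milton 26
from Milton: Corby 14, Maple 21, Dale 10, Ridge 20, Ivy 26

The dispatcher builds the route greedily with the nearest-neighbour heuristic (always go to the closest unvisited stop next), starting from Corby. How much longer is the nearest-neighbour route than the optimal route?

The nearest-neighbour route is 13 miles longer than optimal.

From Corby: Ridge=6, Maple=7, Ivy=12, Milton=14, Dale=24 → choose Ridge (6).
From Ridge: Maple=3, Ivy=11, Milton=20, Dale=23 → choose Maple (3).
From Maple: Ivy=14, Dale=20, Milton=21 → choose Ivy (14).
From Ivy: Milton=26, Dale=31 → choose Milton (26).
From Milton: Dale=10 → choose Dale (10).
NN route Corby → Ridge → Maple → Ivy → Milton → Dale → Corby costs 83.
Optimal: Corby → Ivy → Ridge → Maple → Dale → Milton → Corby costs 70 (by enumerating all 60 distinct tours).
Excess = 83 − 70 = 13.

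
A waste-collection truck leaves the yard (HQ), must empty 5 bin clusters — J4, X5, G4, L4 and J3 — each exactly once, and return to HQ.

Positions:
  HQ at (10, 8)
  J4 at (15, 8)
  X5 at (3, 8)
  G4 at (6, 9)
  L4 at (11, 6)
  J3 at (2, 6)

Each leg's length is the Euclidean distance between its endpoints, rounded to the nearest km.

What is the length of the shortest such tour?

There are 60 distinct closed tours to check (reversals are equivalent).
HQ → J4 → X5 → G4 → L4 → J3 → HQ: 5+12+3+6+9+8 = 43
HQ → J4 → X5 → G4 → J3 → L4 → HQ: 5+12+3+5+9+2 = 36
HQ → J4 → X5 → L4 → G4 → J3 → HQ: 5+12+8+6+5+8 = 44
HQ → J4 → X5 → L4 → J3 → G4 → HQ: 5+12+8+9+5+4 = 43
HQ → J4 → X5 → J3 → G4 → L4 → HQ: 5+12+2+5+6+2 = 32
HQ → J4 → X5 → J3 → L4 → G4 → HQ: 5+12+2+9+6+4 = 38
HQ → J4 → G4 → X5 → L4 → J3 → HQ: 5+9+3+8+9+8 = 42
HQ → J4 → G4 → X5 → J3 → L4 → HQ: 5+9+3+2+9+2 = 30
HQ → J4 → G4 → L4 → X5 → J3 → HQ: 5+9+6+8+2+8 = 38
HQ → J4 → G4 → L4 → J3 → X5 → HQ: 5+9+6+9+2+7 = 38
HQ → J4 → G4 → J3 → X5 → L4 → HQ: 5+9+5+2+8+2 = 31
HQ → J4 → G4 → J3 → L4 → X5 → HQ: 5+9+5+9+8+7 = 43
HQ → J4 → L4 → X5 → G4 → J3 → HQ: 5+4+8+3+5+8 = 33
HQ → J4 → L4 → X5 → J3 → G4 → HQ: 5+4+8+2+5+4 = 28
… (46 more)
HQ → J4 → L4 → J3 → X5 → G4 → HQ: 5+4+9+2+3+4 = 27  ← best
The minimum is 27.
One optimal route: HQ → J4 → L4 → J3 → X5 → G4 → HQ (or its reverse).

27 km — the shortest possible round trip.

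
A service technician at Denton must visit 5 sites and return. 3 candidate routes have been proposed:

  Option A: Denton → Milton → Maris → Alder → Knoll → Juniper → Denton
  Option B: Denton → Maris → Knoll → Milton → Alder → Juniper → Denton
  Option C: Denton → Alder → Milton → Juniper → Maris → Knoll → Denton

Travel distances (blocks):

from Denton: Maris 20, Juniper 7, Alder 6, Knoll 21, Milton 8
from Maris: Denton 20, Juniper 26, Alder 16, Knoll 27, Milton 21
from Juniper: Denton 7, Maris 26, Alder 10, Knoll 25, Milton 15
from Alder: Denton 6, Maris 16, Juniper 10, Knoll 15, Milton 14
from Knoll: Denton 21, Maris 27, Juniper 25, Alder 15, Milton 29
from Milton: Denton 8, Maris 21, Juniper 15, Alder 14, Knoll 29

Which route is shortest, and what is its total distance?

Shortest is Option A, total 92 blocks.

Option A: 8 + 21 + 16 + 15 + 25 + 7 = 92
Option B: 20 + 27 + 29 + 14 + 10 + 7 = 107
Option C: 6 + 14 + 15 + 26 + 27 + 21 = 109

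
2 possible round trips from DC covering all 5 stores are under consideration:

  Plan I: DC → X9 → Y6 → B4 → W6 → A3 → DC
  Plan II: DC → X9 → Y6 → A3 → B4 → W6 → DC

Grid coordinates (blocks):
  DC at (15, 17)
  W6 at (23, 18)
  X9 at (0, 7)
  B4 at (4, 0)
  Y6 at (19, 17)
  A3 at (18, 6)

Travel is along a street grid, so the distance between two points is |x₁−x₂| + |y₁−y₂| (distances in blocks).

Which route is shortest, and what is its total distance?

Plan I: 25 + 29 + 32 + 37 + 17 + 14 = 154
Plan II: 25 + 29 + 12 + 20 + 37 + 9 = 132

Shortest is Plan II, total 132 blocks.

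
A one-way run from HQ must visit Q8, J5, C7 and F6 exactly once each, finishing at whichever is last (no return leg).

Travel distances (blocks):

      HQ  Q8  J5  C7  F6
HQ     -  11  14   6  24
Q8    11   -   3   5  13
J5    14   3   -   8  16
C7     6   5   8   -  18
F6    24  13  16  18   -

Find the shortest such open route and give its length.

There are 4! = 24 possible orderings.
HQ - Q8 - J5 - C7 - F6: 11+3+8+18 = 40
HQ - Q8 - J5 - F6 - C7: 11+3+16+18 = 48
HQ - Q8 - C7 - J5 - F6: 11+5+8+16 = 40
HQ - Q8 - C7 - F6 - J5: 11+5+18+16 = 50
HQ - Q8 - F6 - J5 - C7: 11+13+16+8 = 48
HQ - Q8 - F6 - C7 - J5: 11+13+18+8 = 50
HQ - J5 - Q8 - C7 - F6: 14+3+5+18 = 40
HQ - J5 - Q8 - F6 - C7: 14+3+13+18 = 48
HQ - J5 - C7 - Q8 - F6: 14+8+5+13 = 40
HQ - J5 - C7 - F6 - Q8: 14+8+18+13 = 53
HQ - J5 - F6 - Q8 - C7: 14+16+13+5 = 48
HQ - J5 - F6 - C7 - Q8: 14+16+18+5 = 53
HQ - C7 - Q8 - J5 - F6: 6+5+3+16 = 30
HQ - C7 - Q8 - F6 - J5: 6+5+13+16 = 40
… (10 more)
The minimum is 30.
One shortest path: HQ → C7 → Q8 → J5 → F6.

30 blocks — the minimum one-way total.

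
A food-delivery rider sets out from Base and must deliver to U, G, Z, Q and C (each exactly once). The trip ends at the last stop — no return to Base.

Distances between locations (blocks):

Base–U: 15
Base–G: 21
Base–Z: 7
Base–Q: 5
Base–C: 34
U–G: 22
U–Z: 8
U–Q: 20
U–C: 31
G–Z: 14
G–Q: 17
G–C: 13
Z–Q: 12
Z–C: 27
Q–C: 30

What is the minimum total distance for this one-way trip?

Shortest open route: 60 blocks.

There are 5! = 120 possible orderings.
Base - U - G - Z - Q - C: 15+22+14+12+30 = 93
Base - U - G - Z - C - Q: 15+22+14+27+30 = 108
Base - U - G - Q - Z - C: 15+22+17+12+27 = 93
Base - U - G - Q - C - Z: 15+22+17+30+27 = 111
Base - U - G - C - Z - Q: 15+22+13+27+12 = 89
Base - U - G - C - Q - Z: 15+22+13+30+12 = 92
Base - U - Z - G - Q - C: 15+8+14+17+30 = 84
Base - U - Z - G - C - Q: 15+8+14+13+30 = 80
Base - U - Z - Q - G - C: 15+8+12+17+13 = 65
Base - U - Z - Q - C - G: 15+8+12+30+13 = 78
Base - U - Z - C - G - Q: 15+8+27+13+17 = 80
Base - U - Z - C - Q - G: 15+8+27+30+17 = 97
Base - U - Q - G - Z - C: 15+20+17+14+27 = 93
Base - U - Q - G - C - Z: 15+20+17+13+27 = 92
… (106 more)
Base - Q - U - Z - G - C: 5+20+8+14+13 = 60  ← best
The minimum is 60.
One shortest path: Base → Q → U → Z → G → C.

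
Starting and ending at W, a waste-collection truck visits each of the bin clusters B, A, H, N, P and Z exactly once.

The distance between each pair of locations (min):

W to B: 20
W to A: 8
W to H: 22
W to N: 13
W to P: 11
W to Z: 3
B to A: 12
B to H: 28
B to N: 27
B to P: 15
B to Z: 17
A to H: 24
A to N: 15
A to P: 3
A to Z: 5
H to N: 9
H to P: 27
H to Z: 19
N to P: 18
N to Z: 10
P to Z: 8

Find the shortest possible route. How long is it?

76 min — the shortest possible round trip.

With 6 stops there are 6!/2 = 360 distinct round trips (a route and its reverse cost the same).
W-B-A-H-N-P-Z-W: 20+12+24+9+18+8+3 = 94
W-B-A-H-N-Z-P-W: 20+12+24+9+10+8+11 = 94
W-B-A-H-P-N-Z-W: 20+12+24+27+18+10+3 = 114
W-B-A-H-P-Z-N-W: 20+12+24+27+8+10+13 = 114
W-B-A-H-Z-N-P-W: 20+12+24+19+10+18+11 = 114
W-B-A-H-Z-P-N-W: 20+12+24+19+8+18+13 = 114
W-B-A-N-H-P-Z-W: 20+12+15+9+27+8+3 = 94
W-B-A-N-H-Z-P-W: 20+12+15+9+19+8+11 = 94
… (352 more)
W-A-P-B-H-N-Z-W: 8+3+15+28+9+10+3 = 76  ← best
The minimum is 76.
One optimal route: W → A → P → B → H → N → Z → W (or its reverse).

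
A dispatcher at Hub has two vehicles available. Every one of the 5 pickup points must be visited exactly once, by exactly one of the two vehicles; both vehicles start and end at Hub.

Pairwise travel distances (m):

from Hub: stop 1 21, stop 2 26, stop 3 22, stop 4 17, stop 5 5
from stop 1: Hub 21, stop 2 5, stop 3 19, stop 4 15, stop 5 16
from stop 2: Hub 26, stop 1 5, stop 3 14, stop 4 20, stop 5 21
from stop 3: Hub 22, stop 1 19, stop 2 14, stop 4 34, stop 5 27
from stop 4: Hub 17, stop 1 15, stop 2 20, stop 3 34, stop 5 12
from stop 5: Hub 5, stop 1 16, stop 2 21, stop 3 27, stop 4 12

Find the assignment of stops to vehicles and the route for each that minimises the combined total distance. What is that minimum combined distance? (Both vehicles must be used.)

Minimum combined distance: 83 m.

Check every non-empty split of the stops between the two vehicles; for each half take its own optimal tour:
  {stop 1} + {stop 2, stop 3, stop 4, stop 5}: 42 + 73 = 115
  {stop 2} + {stop 1, stop 3, stop 4, stop 5}: 52 + 73 = 125
  {stop 1, stop 2} + {stop 3, stop 4, stop 5}: 52 + 73 = 125
  {stop 3} + {stop 1, stop 2, stop 4, stop 5}: 44 + 63 = 107
  {stop 1, stop 3} + {stop 2, stop 4, stop 5}: 62 + 63 = 125
  {stop 2, stop 3} + {stop 1, stop 4, stop 5}: 62 + 53 = 115
  … (15 splits in total)
  {stop 1, stop 2, stop 3, stop 4} + {stop 5}: 73 + 10 = 83  ← best
Best: vehicle 1 Hub → stop 3 → stop 2 → stop 1 → stop 4 → Hub = 73; vehicle 2 Hub → stop 5 → Hub = 10; combined 83.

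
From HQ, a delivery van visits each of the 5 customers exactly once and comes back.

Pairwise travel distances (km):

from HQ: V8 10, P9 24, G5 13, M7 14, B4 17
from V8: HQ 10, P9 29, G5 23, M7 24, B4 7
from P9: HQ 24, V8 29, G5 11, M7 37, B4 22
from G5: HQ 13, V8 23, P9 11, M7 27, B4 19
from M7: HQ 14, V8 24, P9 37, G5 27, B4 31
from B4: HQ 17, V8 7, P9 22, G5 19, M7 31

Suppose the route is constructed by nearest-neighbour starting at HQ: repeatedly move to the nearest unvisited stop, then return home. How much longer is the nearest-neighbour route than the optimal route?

7 km longer than the optimal tour.

From HQ: V8=10, G5=13, M7=14, B4=17, P9=24 → choose V8 (10).
From V8: B4=7, G5=23, M7=24, P9=29 → choose B4 (7).
From B4: G5=19, P9=22, M7=31 → choose G5 (19).
From G5: P9=11, M7=27 → choose P9 (11).
From P9: M7=37 → choose M7 (37).
NN route HQ → V8 → B4 → G5 → P9 → M7 → HQ costs 98.
Optimal: HQ → V8 → B4 → P9 → G5 → M7 → HQ costs 91 (by enumerating all 60 distinct tours).
Excess = 98 − 91 = 7.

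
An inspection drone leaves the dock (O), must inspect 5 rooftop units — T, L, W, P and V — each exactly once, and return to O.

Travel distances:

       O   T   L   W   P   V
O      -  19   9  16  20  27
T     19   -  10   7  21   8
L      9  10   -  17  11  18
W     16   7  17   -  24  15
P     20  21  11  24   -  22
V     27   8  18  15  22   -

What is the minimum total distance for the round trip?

There are 60 distinct closed tours to check (reversals are equivalent).
O-T-L-W-P-V-O: 19+10+17+24+22+27 = 119
O-T-L-W-V-P-O: 19+10+17+15+22+20 = 103
O-T-L-P-W-V-O: 19+10+11+24+15+27 = 106
O-T-L-P-V-W-O: 19+10+11+22+15+16 = 93
O-T-L-V-W-P-O: 19+10+18+15+24+20 = 106
O-T-L-V-P-W-O: 19+10+18+22+24+16 = 109
O-T-W-L-P-V-O: 19+7+17+11+22+27 = 103
O-T-W-L-V-P-O: 19+7+17+18+22+20 = 103
O-T-W-P-L-V-O: 19+7+24+11+18+27 = 106
O-T-W-P-V-L-O: 19+7+24+22+18+9 = 99
O-T-W-V-L-P-O: 19+7+15+18+11+20 = 90
O-T-W-V-P-L-O: 19+7+15+22+11+9 = 83
O-T-P-L-W-V-O: 19+21+11+17+15+27 = 110
O-T-P-L-V-W-O: 19+21+11+18+15+16 = 100
… (46 more)
O-L-P-V-T-W-O: 9+11+22+8+7+16 = 73  ← best
The minimum is 73.
One optimal route: O → L → P → V → T → W → O (or its reverse).

Shortest round trip = 73.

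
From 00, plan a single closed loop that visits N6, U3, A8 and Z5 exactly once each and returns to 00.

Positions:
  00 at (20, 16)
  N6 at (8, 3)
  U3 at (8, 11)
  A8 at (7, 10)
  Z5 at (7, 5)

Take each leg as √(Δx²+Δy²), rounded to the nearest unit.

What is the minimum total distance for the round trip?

39 — the shortest possible round trip.

There are 12 distinct closed tours to check (reversals are equivalent).
00 → N6 → U3 → A8 → Z5 → 00: 18+8+1+5+17 = 49
00 → N6 → U3 → Z5 → A8 → 00: 18+8+6+5+14 = 51
00 → N6 → A8 → U3 → Z5 → 00: 18+7+1+6+17 = 49
00 → N6 → A8 → Z5 → U3 → 00: 18+7+5+6+13 = 49
00 → N6 → Z5 → U3 → A8 → 00: 18+2+6+1+14 = 41
00 → N6 → Z5 → A8 → U3 → 00: 18+2+5+1+13 = 39
00 → U3 → N6 → A8 → Z5 → 00: 13+8+7+5+17 = 50
00 → U3 → N6 → Z5 → A8 → 00: 13+8+2+5+14 = 42
00 → U3 → A8 → N6 → Z5 → 00: 13+1+7+2+17 = 40
00 → U3 → Z5 → N6 → A8 → 00: 13+6+2+7+14 = 42
00 → A8 → N6 → U3 → Z5 → 00: 14+7+8+6+17 = 52
00 → A8 → U3 → N6 → Z5 → 00: 14+1+8+2+17 = 42
The minimum is 39.
One optimal route: 00 → N6 → Z5 → A8 → U3 → 00 (or its reverse).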